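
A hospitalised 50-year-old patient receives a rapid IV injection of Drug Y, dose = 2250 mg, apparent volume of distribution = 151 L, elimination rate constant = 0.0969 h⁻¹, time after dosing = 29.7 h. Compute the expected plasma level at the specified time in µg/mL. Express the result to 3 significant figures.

0.838 µg/mL

C₀ = Dose / Vd = 2250 / 151 = 14.90 mg/L
C = C₀ · e^(−k·t) = 14.90 × e^(−0.09690 × 29.7)
  = 14.90 × 0.05625 = 0.8381 mg/L
(0.8381 mg/L = 0.8381 µg/mL)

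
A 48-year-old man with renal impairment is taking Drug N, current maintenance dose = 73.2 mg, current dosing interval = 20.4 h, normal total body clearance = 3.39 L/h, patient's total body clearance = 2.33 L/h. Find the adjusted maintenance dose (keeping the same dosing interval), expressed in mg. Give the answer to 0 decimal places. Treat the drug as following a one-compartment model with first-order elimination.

50 mg

To keep the same average steady-state level, dosing rate must scale with clearance.
CL ratio = 2.33 / 3.39 = 0.6873
New dose (same interval) = 73.2 × 0.6873 = 50.31 mg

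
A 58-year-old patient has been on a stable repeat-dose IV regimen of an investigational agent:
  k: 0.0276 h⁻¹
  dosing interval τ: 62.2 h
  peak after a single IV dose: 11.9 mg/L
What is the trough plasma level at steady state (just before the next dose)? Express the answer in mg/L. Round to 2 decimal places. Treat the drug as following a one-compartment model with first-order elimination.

2.61 mg/L

e^(−kτ) = e^(−0.02760 × 62.2) = 0.1797
Accumulation ratio R = 1 / (1 − e^(−kτ)) = 1 / (1 − 0.1797) = 1.219
Steady-state trough = C₀ × R × e^(−kτ) = 11.9 × 1.219 × 0.1797 = 2.607 mg/L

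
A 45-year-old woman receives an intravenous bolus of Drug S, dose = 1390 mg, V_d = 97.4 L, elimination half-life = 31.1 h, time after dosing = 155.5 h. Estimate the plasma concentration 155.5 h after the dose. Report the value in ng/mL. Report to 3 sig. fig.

446 ng/mL

C₀ = Dose / Vd = 1390 / 97.4 = 14.27 mg/L
k = ln2 / t½ = 0.693147 / 31.1 = 0.02229 h⁻¹
t / t½ = 155.5 / 31.1 = 5 half-lives
C = C₀ × (1/2)^5 = 14.27 × 0.03125 = 0.4459 mg/L
Convert: 0.4459 mg/L × 1000 = 445.9 ng/mL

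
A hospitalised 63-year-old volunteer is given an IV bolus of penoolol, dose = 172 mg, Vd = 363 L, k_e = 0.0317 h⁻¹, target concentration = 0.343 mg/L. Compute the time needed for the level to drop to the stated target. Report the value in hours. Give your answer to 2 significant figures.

10 h

C₀ = Dose / Vd = 172.0 / 363 = 0.4738 mg/L
t = ln(C₀ / C) / k = ln(0.4738 / 0.343) / 0.03170
  = ln(1.381) / 0.03170 = 0.3228 / 0.03170 = 10.18 h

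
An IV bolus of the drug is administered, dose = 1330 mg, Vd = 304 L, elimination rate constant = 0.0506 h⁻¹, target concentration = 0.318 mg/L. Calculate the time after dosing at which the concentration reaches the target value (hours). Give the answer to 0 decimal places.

52 h

C₀ = Dose / Vd = 1330 / 304 = 4.375 mg/L
t = ln(C₀ / C) / k = ln(4.375 / 0.318) / 0.05060
  = ln(13.76) / 0.05060 = 2.622 / 0.05060 = 51.82 h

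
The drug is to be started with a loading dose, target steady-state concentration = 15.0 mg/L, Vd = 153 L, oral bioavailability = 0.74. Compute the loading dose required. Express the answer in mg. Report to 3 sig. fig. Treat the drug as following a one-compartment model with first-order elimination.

LD = Css × Vd / F = 15.0 × 153 / 0.74 = 3101 mg

3100 mg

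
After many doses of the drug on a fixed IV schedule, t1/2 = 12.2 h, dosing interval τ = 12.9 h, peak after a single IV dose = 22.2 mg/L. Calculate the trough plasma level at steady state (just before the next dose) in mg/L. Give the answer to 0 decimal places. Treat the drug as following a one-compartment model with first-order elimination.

k = ln2 / t½ = 0.693147 / 12.2 = 0.05682 h⁻¹
e^(−kτ) = e^(−0.05682 × 12.9) = 0.4805
Accumulation ratio R = 1 / (1 − e^(−kτ)) = 1 / (1 − 0.4805) = 1.925
Steady-state trough = C₀ × R × e^(−kτ) = 22.2 × 1.925 × 0.4805 = 20.53 mg/L

21 mg/L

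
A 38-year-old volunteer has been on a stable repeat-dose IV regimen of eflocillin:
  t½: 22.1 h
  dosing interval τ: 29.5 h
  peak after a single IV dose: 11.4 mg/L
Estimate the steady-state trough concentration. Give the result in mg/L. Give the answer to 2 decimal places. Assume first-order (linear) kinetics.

k = ln2 / t½ = 0.693147 / 22.1 = 0.03136 h⁻¹
e^(−kτ) = e^(−0.03136 × 29.5) = 0.3965
Accumulation ratio R = 1 / (1 − e^(−kτ)) = 1 / (1 − 0.3965) = 1.657
Steady-state trough = C₀ × R × e^(−kτ) = 11.4 × 1.657 × 0.3965 = 7.490 mg/L

7.49 mg/L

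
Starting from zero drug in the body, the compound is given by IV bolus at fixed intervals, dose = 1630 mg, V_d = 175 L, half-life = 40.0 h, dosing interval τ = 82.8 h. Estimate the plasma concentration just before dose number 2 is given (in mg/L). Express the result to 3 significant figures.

C₀ per dose = Dose / Vd = 1630 / 175 = 9.314 mg/L
k = ln2 / t½ = 0.693147 / 40.0 = 0.01733 h⁻¹
Fraction remaining after one interval: r = e^(−kτ) = e^(−0.01733 × 82.8) = 0.2381
Before dose 2, 1 dose has been given (aged 1τ).
C_trough = C₀ × r = 9.314 × 0.2381 = 2.218 mg/L

2.22 mg/L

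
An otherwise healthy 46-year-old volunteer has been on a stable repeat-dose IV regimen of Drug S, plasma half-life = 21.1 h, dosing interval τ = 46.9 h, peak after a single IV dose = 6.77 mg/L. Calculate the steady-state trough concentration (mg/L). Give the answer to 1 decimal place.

k = ln2 / t½ = 0.693147 / 21.1 = 0.03285 h⁻¹
e^(−kτ) = e^(−0.03285 × 46.9) = 0.2142
Accumulation ratio R = 1 / (1 − e^(−kτ)) = 1 / (1 − 0.2142) = 1.273
Steady-state trough = C₀ × R × e^(−kτ) = 6.77 × 1.273 × 0.2142 = 1.846 mg/L

1.8 mg/L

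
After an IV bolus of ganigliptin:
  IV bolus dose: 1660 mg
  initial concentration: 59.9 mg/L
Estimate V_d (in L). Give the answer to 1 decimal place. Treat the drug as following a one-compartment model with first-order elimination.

27.7 L

Vd = Dose / C₀ = 1660 / 59.9 = 27.71 L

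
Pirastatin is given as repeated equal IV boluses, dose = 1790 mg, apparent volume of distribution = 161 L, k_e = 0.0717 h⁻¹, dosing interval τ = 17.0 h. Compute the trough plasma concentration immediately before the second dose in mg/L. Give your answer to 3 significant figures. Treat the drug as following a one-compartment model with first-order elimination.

C₀ per dose = Dose / Vd = 1790 / 161 = 11.12 mg/L
Fraction remaining after one interval: r = e^(−kτ) = e^(−0.07170 × 17.0) = 0.2956
Before dose 2, 1 dose has been given (aged 1τ).
C_trough = C₀ × r = 11.12 × 0.2956 = 3.287 mg/L

3.29 mg/L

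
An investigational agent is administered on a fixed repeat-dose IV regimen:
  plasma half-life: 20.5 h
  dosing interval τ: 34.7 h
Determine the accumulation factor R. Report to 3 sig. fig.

1.45

k = ln2 / t½ = 0.693147 / 20.5 = 0.03381 h⁻¹
e^(−kτ) = e^(−0.03381 × 34.7) = 0.3094
Accumulation ratio R = 1 / (1 − e^(−kτ)) = 1 / (1 − 0.3094) = 1.448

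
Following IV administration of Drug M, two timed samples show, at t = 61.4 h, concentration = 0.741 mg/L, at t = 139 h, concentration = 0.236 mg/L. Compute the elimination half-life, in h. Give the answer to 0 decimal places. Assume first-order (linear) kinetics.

k = ln(C₁/C₂) / (t₂ − t₁) = ln(0.741/0.236) / (139 − 61.4)
  = 1.144 / 77.60 = 0.01474 h⁻¹
t½ = ln2 / k = 0.693147 / 0.01474 = 47.02 h

47 h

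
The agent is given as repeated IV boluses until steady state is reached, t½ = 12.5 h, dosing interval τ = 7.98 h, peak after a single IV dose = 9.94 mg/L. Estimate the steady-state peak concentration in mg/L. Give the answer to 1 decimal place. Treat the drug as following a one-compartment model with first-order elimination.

27.8 mg/L

k = ln2 / t½ = 0.693147 / 12.5 = 0.05545 h⁻¹
e^(−kτ) = e^(−0.05545 × 7.98) = 0.6424
Accumulation ratio R = 1 / (1 − e^(−kτ)) = 1 / (1 − 0.6424) = 2.796
Steady-state peak = C₀ × R = 9.94 × 2.796 = 27.79 mg/L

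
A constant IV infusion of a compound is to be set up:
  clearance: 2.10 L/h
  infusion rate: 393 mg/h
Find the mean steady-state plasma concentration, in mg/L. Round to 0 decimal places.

187 mg/L

At steady state Css = R₀ / CL = 393 / 2.100 = 187.1 mg/L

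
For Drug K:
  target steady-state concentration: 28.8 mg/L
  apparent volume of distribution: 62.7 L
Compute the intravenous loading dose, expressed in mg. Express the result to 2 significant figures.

LD = Css × Vd = 28.8 × 62.7 = 1806 mg

1800 mg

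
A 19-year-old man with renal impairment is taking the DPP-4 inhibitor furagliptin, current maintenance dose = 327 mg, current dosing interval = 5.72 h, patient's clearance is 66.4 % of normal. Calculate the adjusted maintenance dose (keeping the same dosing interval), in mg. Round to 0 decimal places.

217 mg

To keep the same average steady-state level, dosing rate must scale with clearance.
CL ratio = 66.4 / 100 = 0.6640
New dose (same interval) = 327 × 0.6640 = 217.1 mg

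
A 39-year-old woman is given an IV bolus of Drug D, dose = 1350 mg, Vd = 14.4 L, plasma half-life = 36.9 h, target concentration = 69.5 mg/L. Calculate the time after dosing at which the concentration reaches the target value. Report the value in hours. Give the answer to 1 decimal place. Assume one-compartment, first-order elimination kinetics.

C₀ = Dose / Vd = 1350 / 14.4 = 93.75 mg/L
k = ln2 / t½ = 0.693147 / 36.9 = 0.01878 h⁻¹
t = ln(C₀ / C) / k = ln(93.75 / 69.5) / 0.01878
  = ln(1.349) / 0.01878 = 0.2994 / 0.01878 = 15.94 h

15.9 h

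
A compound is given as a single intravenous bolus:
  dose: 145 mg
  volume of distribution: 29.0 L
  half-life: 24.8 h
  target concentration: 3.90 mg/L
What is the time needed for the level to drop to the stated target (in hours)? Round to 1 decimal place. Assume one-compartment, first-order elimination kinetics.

C₀ = Dose / Vd = 145.0 / 29.0 = 5.000 mg/L
k = ln2 / t½ = 0.693147 / 24.8 = 0.02795 h⁻¹
t = ln(C₀ / C) / k = ln(5.000 / 3.90) / 0.02795
  = ln(1.282) / 0.02795 = 0.2484 / 0.02795 = 8.887 h

8.9 h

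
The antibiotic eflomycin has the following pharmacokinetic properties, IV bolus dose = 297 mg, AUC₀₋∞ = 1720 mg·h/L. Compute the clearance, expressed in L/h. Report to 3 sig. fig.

0.173 L/h

CL = Dose / AUC = 297 / 1720 = 0.1727 L/h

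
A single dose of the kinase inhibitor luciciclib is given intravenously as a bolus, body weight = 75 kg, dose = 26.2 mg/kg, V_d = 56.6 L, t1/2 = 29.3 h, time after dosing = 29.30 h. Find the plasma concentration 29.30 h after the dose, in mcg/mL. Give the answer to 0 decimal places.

Total dose = 26.2 × 75 = 1965 mg
C₀ = Dose / Vd = 1965 / 56.6 = 34.72 mg/L
k = ln2 / t½ = 0.693147 / 29.3 = 0.02366 h⁻¹
t / t½ = 29.30 / 29.3 = 1 half-lives
C = C₀ × (1/2)^1 = 34.72 × 0.5000 = 17.36 mg/L
(17.36 mg/L = 17.36 mcg/mL)

17 mcg/mL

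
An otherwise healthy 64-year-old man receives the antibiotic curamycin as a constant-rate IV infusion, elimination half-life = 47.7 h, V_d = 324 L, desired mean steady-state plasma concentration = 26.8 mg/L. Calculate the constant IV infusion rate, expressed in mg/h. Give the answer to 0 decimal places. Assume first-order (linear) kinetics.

k = ln2 / t½ = 0.693147 / 47.7 = 0.01453 h⁻¹
CL = k × Vd = 0.01453 × 324 = 4.708 L/h
At steady state, infusion rate R₀ = Css × CL = 26.8 × 4.708 = 126.2 mg/h

126 mg/h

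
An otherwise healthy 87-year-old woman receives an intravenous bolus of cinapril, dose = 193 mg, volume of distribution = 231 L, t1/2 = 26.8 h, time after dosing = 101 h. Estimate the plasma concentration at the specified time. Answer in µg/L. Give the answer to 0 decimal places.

C₀ = Dose / Vd = 193.0 / 231 = 0.8355 mg/L
k = ln2 / t½ = 0.693147 / 26.8 = 0.02586 h⁻¹
C = C₀ · e^(−k·t) = 0.8355 × e^(−0.02586 × 101)
  = 0.8355 × 0.07340 = 0.06133 mg/L
Convert: 0.06133 mg/L × 1000 = 61.33 µg/L

61 µg/L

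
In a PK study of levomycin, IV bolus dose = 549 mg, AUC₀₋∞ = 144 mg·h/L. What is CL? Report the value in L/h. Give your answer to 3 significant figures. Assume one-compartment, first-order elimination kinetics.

3.81 L/h

CL = Dose / AUC = 549 / 144 = 3.813 L/h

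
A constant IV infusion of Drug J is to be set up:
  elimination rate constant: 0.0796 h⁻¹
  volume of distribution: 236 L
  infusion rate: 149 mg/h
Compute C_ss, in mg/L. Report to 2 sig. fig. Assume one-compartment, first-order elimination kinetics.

7.9 mg/L

CL = k × Vd = 0.07960 × 236 = 18.79 L/h
At steady state Css = R₀ / CL = 149 / 18.79 = 7.930 mg/L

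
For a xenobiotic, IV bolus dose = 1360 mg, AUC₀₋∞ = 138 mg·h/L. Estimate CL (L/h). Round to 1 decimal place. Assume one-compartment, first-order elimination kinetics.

CL = Dose / AUC = 1360 / 138 = 9.855 L/h

9.9 L/h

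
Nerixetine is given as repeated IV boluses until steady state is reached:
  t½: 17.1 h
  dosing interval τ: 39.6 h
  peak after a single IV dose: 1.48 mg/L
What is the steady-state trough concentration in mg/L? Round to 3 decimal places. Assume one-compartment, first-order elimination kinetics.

k = ln2 / t½ = 0.693147 / 17.1 = 0.04053 h⁻¹
e^(−kτ) = e^(−0.04053 × 39.6) = 0.2009
Accumulation ratio R = 1 / (1 − e^(−kτ)) = 1 / (1 − 0.2009) = 1.251
Steady-state trough = C₀ × R × e^(−kτ) = 1.48 × 1.251 × 0.2009 = 0.3720 mg/L

0.372 mg/L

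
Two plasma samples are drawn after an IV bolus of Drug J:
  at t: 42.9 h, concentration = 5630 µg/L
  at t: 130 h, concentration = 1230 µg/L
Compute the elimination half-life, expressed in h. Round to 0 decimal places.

k = ln(C₁/C₂) / (t₂ − t₁) = ln(5630/1230) / (130 − 42.9)
  = 1.521 / 87.10 = 0.01746 h⁻¹
t½ = ln2 / k = 0.693147 / 0.01746 = 39.70 h

40 h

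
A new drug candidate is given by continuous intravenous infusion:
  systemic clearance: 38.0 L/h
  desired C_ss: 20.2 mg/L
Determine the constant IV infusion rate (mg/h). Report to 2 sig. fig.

At steady state, infusion rate R₀ = Css × CL = 20.2 × 38.00 = 767.6 mg/h

770 mg/h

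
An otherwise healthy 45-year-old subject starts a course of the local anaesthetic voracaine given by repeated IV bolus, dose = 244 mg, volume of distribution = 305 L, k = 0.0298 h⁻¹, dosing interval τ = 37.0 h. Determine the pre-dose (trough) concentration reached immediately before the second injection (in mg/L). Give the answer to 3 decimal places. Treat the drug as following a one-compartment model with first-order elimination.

0.266 mg/L

C₀ per dose = Dose / Vd = 244 / 305 = 0.8000 mg/L
Fraction remaining after one interval: r = e^(−kτ) = e^(−0.02980 × 37.0) = 0.3320
Before dose 2, 1 dose has been given (aged 1τ).
C_trough = C₀ × r = 0.8000 × 0.3320 = 0.2656 mg/L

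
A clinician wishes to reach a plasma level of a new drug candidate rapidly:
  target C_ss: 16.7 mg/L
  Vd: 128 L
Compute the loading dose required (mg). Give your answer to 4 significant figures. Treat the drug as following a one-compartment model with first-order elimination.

2138 mg

LD = Css × Vd = 16.7 × 128 = 2138 mg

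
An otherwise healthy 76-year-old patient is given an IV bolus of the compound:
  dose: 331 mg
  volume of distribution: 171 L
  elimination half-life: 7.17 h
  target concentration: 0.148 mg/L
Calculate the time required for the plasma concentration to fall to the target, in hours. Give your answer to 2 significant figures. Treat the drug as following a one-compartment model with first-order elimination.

27 h

C₀ = Dose / Vd = 331.0 / 171 = 1.936 mg/L
k = ln2 / t½ = 0.693147 / 7.17 = 0.09667 h⁻¹
t = ln(C₀ / C) / k = ln(1.936 / 0.148) / 0.09667
  = ln(13.08) / 0.09667 = 2.571 / 0.09667 = 26.60 h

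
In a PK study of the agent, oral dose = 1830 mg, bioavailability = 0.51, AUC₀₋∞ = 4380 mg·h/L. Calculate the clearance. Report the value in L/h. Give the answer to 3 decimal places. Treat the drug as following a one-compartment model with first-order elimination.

0.213 L/h

CL = F·Dose / AUC = 0.51 × 1830 / 4380 = 0.2131 L/h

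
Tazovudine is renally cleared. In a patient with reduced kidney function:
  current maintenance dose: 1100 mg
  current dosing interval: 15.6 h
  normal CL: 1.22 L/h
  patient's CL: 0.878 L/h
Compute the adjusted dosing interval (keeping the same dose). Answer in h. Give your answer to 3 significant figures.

To keep the same average steady-state level, dosing rate must scale with clearance.
CL ratio = 0.878 / 1.22 = 0.7197
New interval (same dose) = 15.6 / 0.7197 = 21.68 h

21.7 h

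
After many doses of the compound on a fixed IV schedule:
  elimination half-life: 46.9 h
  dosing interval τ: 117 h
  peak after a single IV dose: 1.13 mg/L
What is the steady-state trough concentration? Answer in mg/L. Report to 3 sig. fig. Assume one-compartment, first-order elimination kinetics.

0.244 mg/L

k = ln2 / t½ = 0.693147 / 46.9 = 0.01478 h⁻¹
e^(−kτ) = e^(−0.01478 × 117) = 0.1774
Accumulation ratio R = 1 / (1 − e^(−kτ)) = 1 / (1 − 0.1774) = 1.216
Steady-state trough = C₀ × R × e^(−kτ) = 1.13 × 1.216 × 0.1774 = 0.2438 mg/L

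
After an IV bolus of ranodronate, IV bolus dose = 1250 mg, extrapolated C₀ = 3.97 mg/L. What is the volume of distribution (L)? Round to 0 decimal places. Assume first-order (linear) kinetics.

315 L

Vd = Dose / C₀ = 1250 / 3.97 = 314.9 L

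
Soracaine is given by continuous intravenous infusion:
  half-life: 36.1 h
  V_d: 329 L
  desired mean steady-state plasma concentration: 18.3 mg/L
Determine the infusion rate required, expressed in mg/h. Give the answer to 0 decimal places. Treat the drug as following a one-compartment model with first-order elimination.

k = ln2 / t½ = 0.693147 / 36.1 = 0.01920 h⁻¹
CL = k × Vd = 0.01920 × 329 = 6.317 L/h
At steady state, infusion rate R₀ = Css × CL = 18.3 × 6.317 = 115.6 mg/h

116 mg/h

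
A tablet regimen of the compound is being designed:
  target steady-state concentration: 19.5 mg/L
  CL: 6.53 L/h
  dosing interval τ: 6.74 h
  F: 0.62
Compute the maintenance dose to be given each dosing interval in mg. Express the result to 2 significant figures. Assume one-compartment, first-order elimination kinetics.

1400 mg

At steady state, F × (Dose/τ) = Css × CL.
Dose = Css × CL × τ / F = 19.5 × 6.530 × 6.74 / 0.62 = 1384 mg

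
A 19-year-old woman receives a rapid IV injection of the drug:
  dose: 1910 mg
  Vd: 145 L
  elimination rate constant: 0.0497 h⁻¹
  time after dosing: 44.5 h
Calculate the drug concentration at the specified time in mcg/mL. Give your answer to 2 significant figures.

1.4 mcg/mL

C₀ = Dose / Vd = 1910 / 145 = 13.17 mg/L
C = C₀ · e^(−k·t) = 13.17 × e^(−0.04970 × 44.5)
  = 13.17 × 0.1095 = 1.442 mg/L
(1.442 mg/L = 1.442 mcg/mL)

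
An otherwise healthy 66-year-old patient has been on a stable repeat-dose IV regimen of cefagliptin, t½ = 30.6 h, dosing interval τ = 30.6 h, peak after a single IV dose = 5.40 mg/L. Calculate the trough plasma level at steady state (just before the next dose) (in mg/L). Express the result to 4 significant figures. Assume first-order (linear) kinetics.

5.400 mg/L

k = ln2 / t½ = 0.693147 / 30.6 = 0.02265 h⁻¹
e^(−kτ) = e^(−0.02265 × 30.6) = 0.5000
Accumulation ratio R = 1 / (1 − e^(−kτ)) = 1 / (1 − 0.5000) = 2.000
Steady-state trough = C₀ × R × e^(−kτ) = 5.40 × 2.000 × 0.5000 = 5.400 mg/L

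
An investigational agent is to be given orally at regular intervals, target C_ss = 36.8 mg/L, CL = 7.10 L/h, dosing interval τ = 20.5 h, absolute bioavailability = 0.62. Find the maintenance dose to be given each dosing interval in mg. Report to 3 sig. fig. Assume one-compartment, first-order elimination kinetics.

At steady state, F × (Dose/τ) = Css × CL.
Dose = Css × CL × τ / F = 36.8 × 7.100 × 20.5 / 0.62 = 8639 mg

8640 mg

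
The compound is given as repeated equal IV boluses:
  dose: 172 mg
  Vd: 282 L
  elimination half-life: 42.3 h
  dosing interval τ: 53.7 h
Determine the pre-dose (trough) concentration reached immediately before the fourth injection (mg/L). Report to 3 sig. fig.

0.401 mg/L

C₀ per dose = Dose / Vd = 172 / 282 = 0.6099 mg/L
k = ln2 / t½ = 0.693147 / 42.3 = 0.01639 h⁻¹
Fraction remaining after one interval: r = e^(−kτ) = e^(−0.01639 × 53.7) = 0.4147
Before dose 4, 3 doses have been given (aged 1τ, 2τ, 3τ).
C_trough = C₀ × (r + r² + … + r^3) = C₀ × r(1−r^3)/(1−r)
        = 0.6099 × 0.4147 × (1 − 0.07132) / (1 − 0.4147) = 0.4013 mg/L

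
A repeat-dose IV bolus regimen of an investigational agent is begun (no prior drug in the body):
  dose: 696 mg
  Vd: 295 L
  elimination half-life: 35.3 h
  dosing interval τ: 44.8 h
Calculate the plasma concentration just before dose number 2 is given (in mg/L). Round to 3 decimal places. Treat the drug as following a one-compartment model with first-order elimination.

C₀ per dose = Dose / Vd = 696 / 295 = 2.359 mg/L
k = ln2 / t½ = 0.693147 / 35.3 = 0.01964 h⁻¹
Fraction remaining after one interval: r = e^(−kτ) = e^(−0.01964 × 44.8) = 0.4148
Before dose 2, 1 dose has been given (aged 1τ).
C_trough = C₀ × r = 2.359 × 0.4148 = 0.9785 mg/L

0.979 mg/L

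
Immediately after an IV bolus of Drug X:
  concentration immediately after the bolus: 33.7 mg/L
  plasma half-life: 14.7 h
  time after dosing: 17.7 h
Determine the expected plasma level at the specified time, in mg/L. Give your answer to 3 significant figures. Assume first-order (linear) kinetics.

14.6 mg/L

k = ln2 / t½ = 0.693147 / 14.7 = 0.04715 h⁻¹
C = C₀ · e^(−k·t) = 33.70 × e^(−0.04715 × 17.7)
  = 33.70 × 0.4341 = 14.63 mg/L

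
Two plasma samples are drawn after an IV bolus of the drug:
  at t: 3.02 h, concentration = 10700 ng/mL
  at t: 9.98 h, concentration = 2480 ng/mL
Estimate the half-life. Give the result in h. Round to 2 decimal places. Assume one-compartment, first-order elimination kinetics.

k = ln(C₁/C₂) / (t₂ − t₁) = ln(10700/2480) / (9.98 − 3.02)
  = 1.462 / 6.960 = 0.2101 h⁻¹
t½ = ln2 / k = 0.693147 / 0.2101 = 3.299 h

3.30 h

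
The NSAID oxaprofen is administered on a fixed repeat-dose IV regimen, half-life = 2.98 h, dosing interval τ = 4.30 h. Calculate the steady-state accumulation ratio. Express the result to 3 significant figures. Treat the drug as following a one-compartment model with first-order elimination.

1.58

k = ln2 / t½ = 0.693147 / 2.98 = 0.2326 h⁻¹
e^(−kτ) = e^(−0.2326 × 4.30) = 0.3678
Accumulation ratio R = 1 / (1 − e^(−kτ)) = 1 / (1 − 0.3678) = 1.582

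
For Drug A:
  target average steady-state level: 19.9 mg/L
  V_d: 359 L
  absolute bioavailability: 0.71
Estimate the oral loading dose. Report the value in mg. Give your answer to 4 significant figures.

LD = Css × Vd / F = 19.9 × 359 / 0.71 = 10060 mg

10060 mg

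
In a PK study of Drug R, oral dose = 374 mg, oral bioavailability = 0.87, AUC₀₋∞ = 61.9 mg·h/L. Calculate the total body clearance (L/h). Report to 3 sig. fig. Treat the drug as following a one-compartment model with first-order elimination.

5.26 L/h

CL = F·Dose / AUC = 0.87 × 374 / 61.9 = 5.257 L/h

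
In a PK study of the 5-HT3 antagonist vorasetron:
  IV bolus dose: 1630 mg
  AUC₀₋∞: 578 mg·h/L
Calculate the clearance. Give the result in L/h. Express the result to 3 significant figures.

2.82 L/h

CL = Dose / AUC = 1630 / 578 = 2.820 L/h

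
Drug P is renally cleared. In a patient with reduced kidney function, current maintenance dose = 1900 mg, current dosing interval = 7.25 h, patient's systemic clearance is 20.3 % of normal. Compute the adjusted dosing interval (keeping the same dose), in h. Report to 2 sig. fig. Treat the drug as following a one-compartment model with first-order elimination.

To keep the same average steady-state level, dosing rate must scale with clearance.
CL ratio = 20.3 / 100 = 0.2030
New interval (same dose) = 7.25 / 0.2030 = 35.71 h

36 h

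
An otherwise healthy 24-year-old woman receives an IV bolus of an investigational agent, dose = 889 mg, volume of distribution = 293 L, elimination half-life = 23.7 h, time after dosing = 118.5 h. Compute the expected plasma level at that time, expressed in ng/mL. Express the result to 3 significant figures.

C₀ = Dose / Vd = 889.0 / 293 = 3.034 mg/L
k = ln2 / t½ = 0.693147 / 23.7 = 0.02925 h⁻¹
t / t½ = 118.5 / 23.7 = 5 half-lives
C = C₀ × (1/2)^5 = 3.034 × 0.03125 = 0.09481 mg/L
Convert: 0.09481 mg/L × 1000 = 94.81 ng/mL

94.8 ng/mL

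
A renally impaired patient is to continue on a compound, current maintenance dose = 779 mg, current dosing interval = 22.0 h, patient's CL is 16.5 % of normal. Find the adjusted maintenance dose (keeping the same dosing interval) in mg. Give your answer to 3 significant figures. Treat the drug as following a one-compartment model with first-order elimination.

129 mg

To keep the same average steady-state level, dosing rate must scale with clearance.
CL ratio = 16.5 / 100 = 0.1650
New dose (same interval) = 779 × 0.1650 = 128.5 mg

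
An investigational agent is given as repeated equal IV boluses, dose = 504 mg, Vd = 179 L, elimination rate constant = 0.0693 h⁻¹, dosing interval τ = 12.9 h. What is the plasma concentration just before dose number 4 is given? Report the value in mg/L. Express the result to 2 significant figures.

C₀ per dose = Dose / Vd = 504 / 179 = 2.816 mg/L
Fraction remaining after one interval: r = e^(−kτ) = e^(−0.06930 × 12.9) = 0.4090
Before dose 4, 3 doses have been given (aged 1τ, 2τ, 3τ).
C_trough = C₀ × (r + r² + … + r^3) = C₀ × r(1−r^3)/(1−r)
        = 2.816 × 0.4090 × (1 − 0.06842) / (1 − 0.4090) = 1.815 mg/L

1.8 mg/L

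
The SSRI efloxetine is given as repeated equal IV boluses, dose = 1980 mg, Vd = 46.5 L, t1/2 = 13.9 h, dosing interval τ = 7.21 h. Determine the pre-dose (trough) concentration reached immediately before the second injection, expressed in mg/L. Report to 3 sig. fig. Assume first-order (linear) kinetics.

C₀ per dose = Dose / Vd = 1980 / 46.5 = 42.58 mg/L
k = ln2 / t½ = 0.693147 / 13.9 = 0.04987 h⁻¹
Fraction remaining after one interval: r = e^(−kτ) = e^(−0.04987 × 7.21) = 0.6980
Before dose 2, 1 dose has been given (aged 1τ).
C_trough = C₀ × r = 42.58 × 0.6980 = 29.72 mg/L

29.7 mg/L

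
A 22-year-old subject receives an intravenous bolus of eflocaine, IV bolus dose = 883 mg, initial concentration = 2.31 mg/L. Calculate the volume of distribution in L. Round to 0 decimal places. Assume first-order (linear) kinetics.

382 L

Vd = Dose / C₀ = 883.0 / 2.31 = 382.3 L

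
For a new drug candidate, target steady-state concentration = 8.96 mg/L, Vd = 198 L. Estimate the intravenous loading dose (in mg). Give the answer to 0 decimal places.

1774 mg

LD = Css × Vd = 8.96 × 198 = 1774 mg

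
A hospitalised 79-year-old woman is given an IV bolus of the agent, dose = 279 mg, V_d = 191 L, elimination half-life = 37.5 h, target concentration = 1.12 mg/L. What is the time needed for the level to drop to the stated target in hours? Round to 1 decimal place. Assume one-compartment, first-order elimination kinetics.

C₀ = Dose / Vd = 279.0 / 191 = 1.461 mg/L
k = ln2 / t½ = 0.693147 / 37.5 = 0.01848 h⁻¹
t = ln(C₀ / C) / k = ln(1.461 / 1.12) / 0.01848
  = ln(1.304) / 0.01848 = 0.2654 / 0.01848 = 14.36 h

14.4 h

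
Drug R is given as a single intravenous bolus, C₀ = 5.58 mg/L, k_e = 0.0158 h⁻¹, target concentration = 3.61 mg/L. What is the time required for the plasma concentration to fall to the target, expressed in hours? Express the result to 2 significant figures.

t = ln(C₀ / C) / k = ln(5.580 / 3.61) / 0.01580
  = ln(1.546) / 0.01580 = 0.4357 / 0.01580 = 27.58 h

28 h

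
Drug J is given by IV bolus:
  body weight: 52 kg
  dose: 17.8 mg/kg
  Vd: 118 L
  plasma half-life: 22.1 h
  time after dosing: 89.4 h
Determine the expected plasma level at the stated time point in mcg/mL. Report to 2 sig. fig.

Total dose = 17.8 × 52 = 925.6 mg
C₀ = Dose / Vd = 925.6 / 118 = 7.844 mg/L
k = ln2 / t½ = 0.693147 / 22.1 = 0.03136 h⁻¹
C = C₀ · e^(−k·t) = 7.844 × e^(−0.03136 × 89.4)
  = 7.844 × 0.06059 = 0.4753 mg/L
(0.4753 mg/L = 0.4753 mcg/mL)

0.48 mcg/mL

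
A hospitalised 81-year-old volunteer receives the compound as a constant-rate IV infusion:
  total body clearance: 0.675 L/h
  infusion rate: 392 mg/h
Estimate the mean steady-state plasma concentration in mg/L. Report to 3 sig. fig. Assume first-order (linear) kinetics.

581 mg/L

At steady state Css = R₀ / CL = 392 / 0.6750 = 580.7 mg/L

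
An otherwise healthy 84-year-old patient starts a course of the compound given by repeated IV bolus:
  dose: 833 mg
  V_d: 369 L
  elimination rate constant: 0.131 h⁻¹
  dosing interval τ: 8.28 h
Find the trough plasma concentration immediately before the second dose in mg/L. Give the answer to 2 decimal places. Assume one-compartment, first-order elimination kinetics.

C₀ per dose = Dose / Vd = 833 / 369 = 2.257 mg/L
Fraction remaining after one interval: r = e^(−kτ) = e^(−0.1310 × 8.28) = 0.3380
Before dose 2, 1 dose has been given (aged 1τ).
C_trough = C₀ × r = 2.257 × 0.3380 = 0.7629 mg/L

0.76 mg/L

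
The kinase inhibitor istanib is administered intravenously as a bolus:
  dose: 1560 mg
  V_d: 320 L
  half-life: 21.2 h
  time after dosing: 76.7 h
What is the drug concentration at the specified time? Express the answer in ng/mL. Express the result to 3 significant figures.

397 ng/mL

C₀ = Dose / Vd = 1560 / 320 = 4.875 mg/L
k = ln2 / t½ = 0.693147 / 21.2 = 0.03270 h⁻¹
C = C₀ · e^(−k·t) = 4.875 × e^(−0.03270 × 76.7)
  = 4.875 × 0.08142 = 0.3969 mg/L
Convert: 0.3969 mg/L × 1000 = 396.9 ng/mL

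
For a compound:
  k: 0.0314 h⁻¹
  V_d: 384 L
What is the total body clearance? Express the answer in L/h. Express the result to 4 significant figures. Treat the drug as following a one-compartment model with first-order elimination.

CL = k × Vd = 0.0314 × 384 = 12.06 L/h

12.06 L/h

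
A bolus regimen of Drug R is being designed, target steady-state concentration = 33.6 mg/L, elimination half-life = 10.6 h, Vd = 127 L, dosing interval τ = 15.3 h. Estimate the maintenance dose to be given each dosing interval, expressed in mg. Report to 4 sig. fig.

k = ln2 / t½ = 0.693147 / 10.6 = 0.06539 h⁻¹
CL = k × Vd = 0.06539 × 127 = 8.305 L/h
At steady state, Dose/τ = Css × CL.
Dose = Css × CL × τ = 33.6 × 8.305 × 15.3 = 4269 mg

4269 mg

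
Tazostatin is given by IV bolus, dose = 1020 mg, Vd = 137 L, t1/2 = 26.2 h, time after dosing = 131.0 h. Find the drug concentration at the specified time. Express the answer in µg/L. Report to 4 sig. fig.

232.7 µg/L

C₀ = Dose / Vd = 1020 / 137 = 7.445 mg/L
k = ln2 / t½ = 0.693147 / 26.2 = 0.02646 h⁻¹
t / t½ = 131.0 / 26.2 = 5 half-lives
C = C₀ × (1/2)^5 = 7.445 × 0.03125 = 0.2327 mg/L
Convert: 0.2327 mg/L × 1000 = 232.7 µg/L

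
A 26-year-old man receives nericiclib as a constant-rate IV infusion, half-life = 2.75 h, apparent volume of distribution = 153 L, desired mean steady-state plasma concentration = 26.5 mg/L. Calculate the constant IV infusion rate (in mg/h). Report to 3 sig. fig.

1020 mg/h

k = ln2 / t½ = 0.693147 / 2.75 = 0.2521 h⁻¹
CL = k × Vd = 0.2521 × 153 = 38.57 L/h
At steady state, infusion rate R₀ = Css × CL = 26.5 × 38.57 = 1022 mg/h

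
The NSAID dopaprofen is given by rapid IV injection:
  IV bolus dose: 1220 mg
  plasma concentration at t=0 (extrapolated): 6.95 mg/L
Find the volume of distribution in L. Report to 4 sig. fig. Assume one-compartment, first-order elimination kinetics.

Vd = Dose / C₀ = 1220 / 6.95 = 175.5 L

175.5 L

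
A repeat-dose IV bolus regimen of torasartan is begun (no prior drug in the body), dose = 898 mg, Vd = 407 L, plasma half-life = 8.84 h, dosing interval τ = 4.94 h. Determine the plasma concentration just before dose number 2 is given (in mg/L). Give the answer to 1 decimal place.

C₀ per dose = Dose / Vd = 898 / 407 = 2.206 mg/L
k = ln2 / t½ = 0.693147 / 8.84 = 0.07841 h⁻¹
Fraction remaining after one interval: r = e^(−kτ) = e^(−0.07841 × 4.94) = 0.6789
Before dose 2, 1 dose has been given (aged 1τ).
C_trough = C₀ × r = 2.206 × 0.6789 = 1.498 mg/L

1.5 mg/L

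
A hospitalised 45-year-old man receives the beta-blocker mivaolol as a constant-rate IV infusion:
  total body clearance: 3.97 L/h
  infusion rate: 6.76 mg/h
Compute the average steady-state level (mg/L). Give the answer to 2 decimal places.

1.70 mg/L

At steady state Css = R₀ / CL = 6.76 / 3.970 = 1.703 mg/L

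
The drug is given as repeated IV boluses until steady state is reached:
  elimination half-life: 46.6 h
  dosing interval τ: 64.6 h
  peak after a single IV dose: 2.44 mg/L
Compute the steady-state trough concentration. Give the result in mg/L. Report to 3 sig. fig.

1.51 mg/L

k = ln2 / t½ = 0.693147 / 46.6 = 0.01487 h⁻¹
e^(−kτ) = e^(−0.01487 × 64.6) = 0.3827
Accumulation ratio R = 1 / (1 − e^(−kτ)) = 1 / (1 − 0.3827) = 1.620
Steady-state trough = C₀ × R × e^(−kτ) = 2.44 × 1.620 × 0.3827 = 1.513 mg/L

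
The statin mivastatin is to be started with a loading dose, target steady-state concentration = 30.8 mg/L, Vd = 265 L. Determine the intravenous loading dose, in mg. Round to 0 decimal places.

8162 mg

LD = Css × Vd = 30.8 × 265 = 8162 mg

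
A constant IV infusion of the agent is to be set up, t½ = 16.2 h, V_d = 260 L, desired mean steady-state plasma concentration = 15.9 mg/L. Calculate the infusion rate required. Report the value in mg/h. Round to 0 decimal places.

k = ln2 / t½ = 0.693147 / 16.2 = 0.04279 h⁻¹
CL = k × Vd = 0.04279 × 260 = 11.13 L/h
At steady state, infusion rate R₀ = Css × CL = 15.9 × 11.13 = 177.0 mg/h

177 mg/h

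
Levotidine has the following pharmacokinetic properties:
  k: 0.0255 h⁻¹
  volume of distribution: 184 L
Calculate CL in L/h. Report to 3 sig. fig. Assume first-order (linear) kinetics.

CL = k × Vd = 0.0255 × 184 = 4.692 L/h

4.69 L/h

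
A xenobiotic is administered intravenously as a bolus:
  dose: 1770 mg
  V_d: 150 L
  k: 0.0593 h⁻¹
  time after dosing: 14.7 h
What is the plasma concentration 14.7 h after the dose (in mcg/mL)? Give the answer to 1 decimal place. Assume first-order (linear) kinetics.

4.9 mcg/mL

C₀ = Dose / Vd = 1770 / 150 = 11.80 mg/L
C = C₀ · e^(−k·t) = 11.80 × e^(−0.05930 × 14.7)
  = 11.80 × 0.4182 = 4.935 mg/L
(4.935 mg/L = 4.935 mcg/mL)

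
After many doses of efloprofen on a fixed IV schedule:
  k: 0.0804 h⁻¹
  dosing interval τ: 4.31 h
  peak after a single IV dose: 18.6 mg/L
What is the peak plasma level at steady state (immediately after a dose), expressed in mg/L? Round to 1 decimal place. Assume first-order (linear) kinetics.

63.5 mg/L

e^(−kτ) = e^(−0.08040 × 4.31) = 0.7071
Accumulation ratio R = 1 / (1 − e^(−kτ)) = 1 / (1 − 0.7071) = 3.414
Steady-state peak = C₀ × R = 18.6 × 3.414 = 63.50 mg/L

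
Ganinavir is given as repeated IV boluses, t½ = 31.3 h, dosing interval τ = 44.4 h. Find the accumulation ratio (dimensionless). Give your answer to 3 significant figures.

k = ln2 / t½ = 0.693147 / 31.3 = 0.02215 h⁻¹
e^(−kτ) = e^(−0.02215 × 44.4) = 0.3740
Accumulation ratio R = 1 / (1 − e^(−kτ)) = 1 / (1 − 0.3740) = 1.597

1.60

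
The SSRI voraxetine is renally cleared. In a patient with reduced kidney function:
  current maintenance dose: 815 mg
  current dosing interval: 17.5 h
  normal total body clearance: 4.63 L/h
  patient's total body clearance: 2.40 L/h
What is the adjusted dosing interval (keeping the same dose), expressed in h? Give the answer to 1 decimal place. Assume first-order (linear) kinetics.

To keep the same average steady-state level, dosing rate must scale with clearance.
CL ratio = 2.40 / 4.63 = 0.5184
New interval (same dose) = 17.5 / 0.5184 = 33.76 h

33.8 h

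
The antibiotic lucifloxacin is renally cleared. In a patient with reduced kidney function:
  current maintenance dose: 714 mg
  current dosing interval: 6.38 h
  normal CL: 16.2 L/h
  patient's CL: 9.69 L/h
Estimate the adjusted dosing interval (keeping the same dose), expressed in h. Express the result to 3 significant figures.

10.7 h

To keep the same average steady-state level, dosing rate must scale with clearance.
CL ratio = 9.69 / 16.2 = 0.5981
New interval (same dose) = 6.38 / 0.5981 = 10.67 h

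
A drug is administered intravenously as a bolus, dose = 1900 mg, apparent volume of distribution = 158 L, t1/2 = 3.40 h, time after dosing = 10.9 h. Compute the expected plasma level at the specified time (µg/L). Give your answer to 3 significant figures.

C₀ = Dose / Vd = 1900 / 158 = 12.03 mg/L
k = ln2 / t½ = 0.693147 / 3.40 = 0.2039 h⁻¹
C = C₀ · e^(−k·t) = 12.03 × e^(−0.2039 × 10.9)
  = 12.03 × 0.1083 = 1.303 mg/L
Convert: 1.303 mg/L × 1000 = 1303 µg/L

1300 µg/L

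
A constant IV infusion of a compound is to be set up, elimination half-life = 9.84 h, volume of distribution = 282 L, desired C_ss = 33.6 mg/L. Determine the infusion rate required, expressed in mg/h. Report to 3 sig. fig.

k = ln2 / t½ = 0.693147 / 9.84 = 0.07044 h⁻¹
CL = k × Vd = 0.07044 × 282 = 19.86 L/h
At steady state, infusion rate R₀ = Css × CL = 33.6 × 19.86 = 667.3 mg/h

667 mg/h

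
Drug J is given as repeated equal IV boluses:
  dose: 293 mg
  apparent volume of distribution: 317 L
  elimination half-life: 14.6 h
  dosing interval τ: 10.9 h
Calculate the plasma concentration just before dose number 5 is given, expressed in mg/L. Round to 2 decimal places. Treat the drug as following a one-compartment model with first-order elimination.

1.19 mg/L

C₀ per dose = Dose / Vd = 293 / 317 = 0.9243 mg/L
k = ln2 / t½ = 0.693147 / 14.6 = 0.04748 h⁻¹
Fraction remaining after one interval: r = e^(−kτ) = e^(−0.04748 × 10.9) = 0.5960
Before dose 5, 4 doses have been given (aged 1τ, 2τ, 3τ, 4τ).
C_trough = C₀ × (r + r² + … + r^4) = C₀ × r(1−r^4)/(1−r)
        = 0.9243 × 0.5960 × (1 − 0.1262) / (1 − 0.5960) = 1.191 mg/L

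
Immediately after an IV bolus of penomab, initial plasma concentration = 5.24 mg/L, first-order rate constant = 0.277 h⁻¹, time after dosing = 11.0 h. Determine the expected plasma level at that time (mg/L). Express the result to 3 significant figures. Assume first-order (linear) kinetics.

C = C₀ · e^(−k·t) = 5.240 × e^(−0.2770 × 11.0)
  = 5.240 × 0.04750 = 0.2489 mg/L

0.249 mg/L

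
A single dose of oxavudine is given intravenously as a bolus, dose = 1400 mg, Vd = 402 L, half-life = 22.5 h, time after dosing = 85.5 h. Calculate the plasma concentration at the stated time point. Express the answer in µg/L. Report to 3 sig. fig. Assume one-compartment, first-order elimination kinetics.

250 µg/L

C₀ = Dose / Vd = 1400 / 402 = 3.483 mg/L
k = ln2 / t½ = 0.693147 / 22.5 = 0.03081 h⁻¹
C = C₀ · e^(−k·t) = 3.483 × e^(−0.03081 × 85.5)
  = 3.483 × 0.07177 = 0.2500 mg/L
Convert: 0.2500 mg/L × 1000 = 250.0 µg/L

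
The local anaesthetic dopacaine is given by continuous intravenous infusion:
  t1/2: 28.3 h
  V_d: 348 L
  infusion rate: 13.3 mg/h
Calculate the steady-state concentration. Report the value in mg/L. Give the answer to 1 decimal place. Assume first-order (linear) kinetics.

k = ln2 / t½ = 0.693147 / 28.3 = 0.02449 h⁻¹
CL = k × Vd = 0.02449 × 348 = 8.523 L/h
At steady state Css = R₀ / CL = 13.3 / 8.523 = 1.560 mg/L

1.6 mg/L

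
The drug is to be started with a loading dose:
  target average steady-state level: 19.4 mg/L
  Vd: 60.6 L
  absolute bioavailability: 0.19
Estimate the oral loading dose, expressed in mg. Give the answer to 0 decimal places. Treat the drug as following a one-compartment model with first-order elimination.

6188 mg

LD = Css × Vd / F = 19.4 × 60.6 / 0.19 = 6188 mg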